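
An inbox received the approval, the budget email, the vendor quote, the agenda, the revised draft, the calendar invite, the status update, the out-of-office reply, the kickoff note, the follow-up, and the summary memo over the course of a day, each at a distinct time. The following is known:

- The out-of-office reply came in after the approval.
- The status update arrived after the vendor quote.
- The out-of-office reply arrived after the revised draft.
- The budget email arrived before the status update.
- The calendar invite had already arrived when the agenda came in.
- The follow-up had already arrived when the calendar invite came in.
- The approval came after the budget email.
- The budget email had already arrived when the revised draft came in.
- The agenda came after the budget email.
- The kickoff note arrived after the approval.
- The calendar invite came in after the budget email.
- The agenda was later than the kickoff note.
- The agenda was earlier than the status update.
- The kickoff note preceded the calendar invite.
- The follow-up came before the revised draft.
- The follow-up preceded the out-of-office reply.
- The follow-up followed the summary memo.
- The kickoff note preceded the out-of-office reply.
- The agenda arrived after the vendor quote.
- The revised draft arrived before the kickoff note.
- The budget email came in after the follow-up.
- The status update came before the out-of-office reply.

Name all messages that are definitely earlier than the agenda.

the approval, the budget email, the calendar invite, the follow-up, the kickoff note, the revised draft, the summary memo, the vendor quote

Directly stated before the agenda: the budget email, the calendar invite, the kickoff note, and the vendor quote.
The approval reaches the agenda via the approval → the kickoff note → the agenda.
The follow-up reaches the agenda via the follow-up → the budget email → the agenda.
The revised draft reaches the agenda via the revised draft → the kickoff note → the agenda.
Likewise the summary memo reaches the agenda by chaining the stated constraints.
No chain forces the status update (or any of the others) ahead of the agenda.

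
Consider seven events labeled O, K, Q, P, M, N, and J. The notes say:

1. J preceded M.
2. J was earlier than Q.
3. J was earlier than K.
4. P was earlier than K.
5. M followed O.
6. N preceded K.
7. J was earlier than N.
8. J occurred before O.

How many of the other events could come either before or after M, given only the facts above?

Forced before M: J and O.
That leaves K, N, P, and Q with no forced order relative to M — 4.

4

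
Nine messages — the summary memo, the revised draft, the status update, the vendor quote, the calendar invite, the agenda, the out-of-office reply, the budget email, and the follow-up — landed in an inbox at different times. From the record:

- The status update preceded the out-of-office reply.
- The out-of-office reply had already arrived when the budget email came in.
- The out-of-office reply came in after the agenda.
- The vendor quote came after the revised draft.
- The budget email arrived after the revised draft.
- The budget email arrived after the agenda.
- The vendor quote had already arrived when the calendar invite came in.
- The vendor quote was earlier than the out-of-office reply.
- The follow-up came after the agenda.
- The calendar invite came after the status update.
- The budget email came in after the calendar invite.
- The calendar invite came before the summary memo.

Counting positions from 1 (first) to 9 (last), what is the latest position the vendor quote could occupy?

5

The vendor quote must come before the budget email, the calendar invite, the out-of-office reply, and the summary memo — 4 messages forced after it.
Everything else can be placed before the vendor quote in some valid order, so the vendor quote can sit as late as position 9 − 4 = 5.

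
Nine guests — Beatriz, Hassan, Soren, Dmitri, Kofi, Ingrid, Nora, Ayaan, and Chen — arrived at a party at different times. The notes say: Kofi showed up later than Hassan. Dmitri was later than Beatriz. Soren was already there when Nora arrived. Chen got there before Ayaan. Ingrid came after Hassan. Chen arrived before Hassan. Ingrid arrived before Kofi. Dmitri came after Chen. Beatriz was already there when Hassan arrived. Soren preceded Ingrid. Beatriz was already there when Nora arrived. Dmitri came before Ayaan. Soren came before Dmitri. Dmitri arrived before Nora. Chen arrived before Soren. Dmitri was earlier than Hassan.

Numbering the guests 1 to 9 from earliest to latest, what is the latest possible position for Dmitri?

4

Dmitri must come before Ayaan, Hassan, Ingrid, Kofi, and Nora — 5 guests forced after them.
Everything else can be placed before Dmitri in some valid order, so Dmitri can sit as late as position 9 − 5 = 4.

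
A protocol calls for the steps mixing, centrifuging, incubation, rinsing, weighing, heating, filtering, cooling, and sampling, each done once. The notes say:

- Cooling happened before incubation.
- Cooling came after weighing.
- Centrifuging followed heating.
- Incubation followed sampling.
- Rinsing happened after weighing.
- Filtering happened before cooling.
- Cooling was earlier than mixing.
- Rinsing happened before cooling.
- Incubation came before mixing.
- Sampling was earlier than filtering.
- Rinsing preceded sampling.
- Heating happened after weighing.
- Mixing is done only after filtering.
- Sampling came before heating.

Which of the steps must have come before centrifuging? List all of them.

Directly stated before centrifuging: heating.
Rinsing reaches centrifuging via rinsing → sampling → heating → centrifuging.
Sampling reaches centrifuging via sampling → heating → centrifuging.
Weighing reaches centrifuging via weighing → heating → centrifuging.
No chain forces mixing (or any of the others) ahead of centrifuging.

heating, rinsing, sampling, weighing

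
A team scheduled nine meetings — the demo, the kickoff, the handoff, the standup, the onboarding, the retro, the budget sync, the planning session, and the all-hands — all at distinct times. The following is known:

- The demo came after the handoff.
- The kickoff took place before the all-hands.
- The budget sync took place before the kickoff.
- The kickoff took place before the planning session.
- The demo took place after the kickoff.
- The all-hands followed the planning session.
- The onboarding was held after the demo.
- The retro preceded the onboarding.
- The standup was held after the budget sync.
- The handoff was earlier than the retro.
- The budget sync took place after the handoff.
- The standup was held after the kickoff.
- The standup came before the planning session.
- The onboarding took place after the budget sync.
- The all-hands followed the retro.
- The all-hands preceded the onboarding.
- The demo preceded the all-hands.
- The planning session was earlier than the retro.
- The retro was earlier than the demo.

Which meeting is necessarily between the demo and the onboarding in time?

Tracing the constraints gives the demo → the all-hands → the onboarding, so the all-hands sits after the demo and before the onboarding.
No other meeting is forced both after the demo and before the onboarding.

the all-hands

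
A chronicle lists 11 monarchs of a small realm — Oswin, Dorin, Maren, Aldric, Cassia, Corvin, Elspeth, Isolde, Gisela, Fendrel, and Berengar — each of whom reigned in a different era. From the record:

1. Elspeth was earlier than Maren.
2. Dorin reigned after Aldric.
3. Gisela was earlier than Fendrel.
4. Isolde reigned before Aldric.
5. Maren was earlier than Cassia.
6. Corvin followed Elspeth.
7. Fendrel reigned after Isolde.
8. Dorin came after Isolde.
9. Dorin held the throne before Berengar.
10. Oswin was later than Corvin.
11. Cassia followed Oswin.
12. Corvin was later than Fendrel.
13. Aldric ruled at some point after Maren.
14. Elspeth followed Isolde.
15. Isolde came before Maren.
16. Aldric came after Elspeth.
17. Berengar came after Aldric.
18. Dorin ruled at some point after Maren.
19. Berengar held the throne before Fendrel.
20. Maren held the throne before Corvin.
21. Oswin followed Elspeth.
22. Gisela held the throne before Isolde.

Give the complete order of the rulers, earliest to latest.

Gisela, Isolde, Elspeth, Maren, Aldric, Dorin, Berengar, Fendrel, Corvin, Oswin, Cassia

The constraints fix every adjacent pair, so only one ordering works:
Gisela → Isolde → Elspeth → Maren → Aldric → Dorin → Berengar → Fendrel → Corvin → Oswin → Cassia.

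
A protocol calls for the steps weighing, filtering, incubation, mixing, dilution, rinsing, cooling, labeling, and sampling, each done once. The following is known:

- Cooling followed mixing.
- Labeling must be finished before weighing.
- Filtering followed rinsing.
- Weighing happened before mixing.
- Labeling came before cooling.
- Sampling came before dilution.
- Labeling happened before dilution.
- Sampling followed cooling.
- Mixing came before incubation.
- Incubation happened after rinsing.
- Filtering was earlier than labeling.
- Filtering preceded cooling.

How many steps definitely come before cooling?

5

Directly stated before cooling: filtering, labeling, and mixing.
Rinsing reaches cooling via rinsing → filtering → cooling.
Weighing reaches cooling via weighing → mixing → cooling.
That's filtering, labeling, mixing, rinsing, and weighing — 5 in all.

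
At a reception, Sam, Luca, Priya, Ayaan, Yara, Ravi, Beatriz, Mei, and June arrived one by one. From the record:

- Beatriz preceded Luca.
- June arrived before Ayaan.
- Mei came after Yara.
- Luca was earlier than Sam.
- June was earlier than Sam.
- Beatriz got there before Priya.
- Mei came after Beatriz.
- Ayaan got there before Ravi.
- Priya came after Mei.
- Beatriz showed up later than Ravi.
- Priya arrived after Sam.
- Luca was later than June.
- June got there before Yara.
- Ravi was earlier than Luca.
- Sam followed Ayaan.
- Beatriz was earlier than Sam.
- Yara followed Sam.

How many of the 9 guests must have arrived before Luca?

Directly stated before Luca: Beatriz, June, and Ravi.
Ayaan reaches Luca via Ayaan → Ravi → Luca.
No chain forces Priya (or any of the others) ahead of Luca.
That's Ayaan, Beatriz, June, and Ravi — 4 in all.

4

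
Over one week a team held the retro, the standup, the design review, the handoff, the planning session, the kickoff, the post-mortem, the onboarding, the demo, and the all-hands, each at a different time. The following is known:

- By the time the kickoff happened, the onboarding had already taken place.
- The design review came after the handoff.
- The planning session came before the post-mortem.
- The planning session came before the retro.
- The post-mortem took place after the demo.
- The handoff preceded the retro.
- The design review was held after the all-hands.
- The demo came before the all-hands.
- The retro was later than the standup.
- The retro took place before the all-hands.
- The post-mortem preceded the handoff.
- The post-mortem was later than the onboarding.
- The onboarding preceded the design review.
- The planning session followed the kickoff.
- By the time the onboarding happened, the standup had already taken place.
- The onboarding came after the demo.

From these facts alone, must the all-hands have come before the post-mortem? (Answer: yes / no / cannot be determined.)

no

Tracing the constraints gives the post-mortem → the handoff → the retro → the all-hands, so the post-mortem must come before the all-hands.
That means the all-hands cannot be before the post-mortem.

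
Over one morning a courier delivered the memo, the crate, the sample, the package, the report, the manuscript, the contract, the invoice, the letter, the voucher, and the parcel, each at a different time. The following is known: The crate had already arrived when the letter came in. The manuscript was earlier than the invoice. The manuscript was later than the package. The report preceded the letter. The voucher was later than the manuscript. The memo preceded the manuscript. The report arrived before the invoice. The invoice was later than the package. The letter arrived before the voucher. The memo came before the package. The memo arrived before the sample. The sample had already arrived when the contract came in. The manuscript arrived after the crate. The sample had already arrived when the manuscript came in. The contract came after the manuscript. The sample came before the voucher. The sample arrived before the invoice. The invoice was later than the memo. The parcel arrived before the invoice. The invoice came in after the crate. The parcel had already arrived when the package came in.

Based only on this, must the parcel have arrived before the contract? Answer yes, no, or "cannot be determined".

Chain the constraints: the parcel → the package → the manuscript → the contract. Each link is directly stated, so the parcel comes before the contract.

yes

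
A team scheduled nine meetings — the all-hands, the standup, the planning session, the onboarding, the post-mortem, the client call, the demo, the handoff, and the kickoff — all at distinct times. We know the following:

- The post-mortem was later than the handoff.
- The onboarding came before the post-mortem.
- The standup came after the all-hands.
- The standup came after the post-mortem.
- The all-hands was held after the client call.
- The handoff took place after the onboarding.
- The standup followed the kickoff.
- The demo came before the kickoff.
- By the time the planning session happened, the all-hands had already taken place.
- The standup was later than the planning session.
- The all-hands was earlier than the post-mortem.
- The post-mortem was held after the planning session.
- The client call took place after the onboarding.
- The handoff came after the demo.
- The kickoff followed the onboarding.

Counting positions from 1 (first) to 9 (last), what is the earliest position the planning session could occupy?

The all-hands, the client call, and the onboarding must all come before the planning session — 3 forced predecessors.
Nothing else is forced ahead of the planning session, so its earliest slot is position 3 + 1 = 4.

4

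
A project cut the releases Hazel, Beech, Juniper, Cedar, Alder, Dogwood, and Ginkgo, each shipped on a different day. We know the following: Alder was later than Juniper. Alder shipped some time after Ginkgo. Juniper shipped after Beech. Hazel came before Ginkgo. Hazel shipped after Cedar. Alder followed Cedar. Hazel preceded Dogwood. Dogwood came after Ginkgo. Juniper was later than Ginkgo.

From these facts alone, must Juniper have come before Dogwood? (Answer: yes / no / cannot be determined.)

No chain of stated constraints runs from Juniper to Dogwood, and none runs from Dogwood to Juniper either.
So the relative order of Juniper and Dogwood is not fixed by the given facts.

cannot be determined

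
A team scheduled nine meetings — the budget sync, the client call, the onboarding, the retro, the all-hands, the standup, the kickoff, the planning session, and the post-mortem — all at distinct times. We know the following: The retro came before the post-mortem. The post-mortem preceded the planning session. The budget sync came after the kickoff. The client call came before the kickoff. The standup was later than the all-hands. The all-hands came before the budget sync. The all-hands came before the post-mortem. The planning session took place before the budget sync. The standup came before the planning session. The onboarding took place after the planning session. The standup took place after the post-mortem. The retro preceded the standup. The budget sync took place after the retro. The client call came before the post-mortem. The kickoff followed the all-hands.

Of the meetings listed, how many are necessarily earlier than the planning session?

5

Directly stated before the planning session: the post-mortem and the standup.
The all-hands reaches the planning session via the all-hands → the standup → the planning session.
The client call reaches the planning session via the client call → the post-mortem → the planning session.
The retro reaches the planning session via the retro → the post-mortem → the planning session.
That's the all-hands, the client call, the post-mortem, the retro, and the standup — 5 in all.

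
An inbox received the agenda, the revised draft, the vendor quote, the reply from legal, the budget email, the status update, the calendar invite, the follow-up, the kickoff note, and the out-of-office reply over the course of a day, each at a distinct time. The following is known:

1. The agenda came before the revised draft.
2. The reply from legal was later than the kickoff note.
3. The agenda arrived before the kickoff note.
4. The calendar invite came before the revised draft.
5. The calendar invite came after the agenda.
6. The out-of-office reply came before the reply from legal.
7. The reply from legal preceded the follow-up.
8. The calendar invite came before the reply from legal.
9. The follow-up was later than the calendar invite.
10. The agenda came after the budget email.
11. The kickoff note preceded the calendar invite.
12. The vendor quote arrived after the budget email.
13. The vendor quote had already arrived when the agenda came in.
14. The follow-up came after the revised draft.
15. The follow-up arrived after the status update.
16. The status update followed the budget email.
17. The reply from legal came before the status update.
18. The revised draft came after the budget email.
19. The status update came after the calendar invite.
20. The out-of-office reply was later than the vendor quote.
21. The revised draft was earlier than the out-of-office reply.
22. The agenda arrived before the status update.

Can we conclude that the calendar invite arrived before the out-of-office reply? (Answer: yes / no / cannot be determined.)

yes

Chain the constraints: the calendar invite → the revised draft → the out-of-office reply. Each link is directly stated, so the calendar invite comes before the out-of-office reply.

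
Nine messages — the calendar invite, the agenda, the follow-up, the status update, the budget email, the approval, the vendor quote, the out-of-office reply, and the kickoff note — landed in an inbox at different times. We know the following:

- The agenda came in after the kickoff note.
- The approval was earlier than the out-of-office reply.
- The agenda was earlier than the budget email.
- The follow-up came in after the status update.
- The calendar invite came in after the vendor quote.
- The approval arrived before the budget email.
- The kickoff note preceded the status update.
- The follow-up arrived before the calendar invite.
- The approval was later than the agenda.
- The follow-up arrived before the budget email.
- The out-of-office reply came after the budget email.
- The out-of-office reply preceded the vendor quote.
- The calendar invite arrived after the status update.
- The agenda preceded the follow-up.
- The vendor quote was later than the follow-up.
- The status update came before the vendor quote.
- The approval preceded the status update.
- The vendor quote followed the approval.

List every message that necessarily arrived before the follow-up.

Directly stated before the follow-up: the agenda and the status update.
The approval reaches the follow-up via the approval → the status update → the follow-up.
The kickoff note reaches the follow-up via the kickoff note → the agenda → the follow-up.

the agenda, the approval, the kickoff note, the status update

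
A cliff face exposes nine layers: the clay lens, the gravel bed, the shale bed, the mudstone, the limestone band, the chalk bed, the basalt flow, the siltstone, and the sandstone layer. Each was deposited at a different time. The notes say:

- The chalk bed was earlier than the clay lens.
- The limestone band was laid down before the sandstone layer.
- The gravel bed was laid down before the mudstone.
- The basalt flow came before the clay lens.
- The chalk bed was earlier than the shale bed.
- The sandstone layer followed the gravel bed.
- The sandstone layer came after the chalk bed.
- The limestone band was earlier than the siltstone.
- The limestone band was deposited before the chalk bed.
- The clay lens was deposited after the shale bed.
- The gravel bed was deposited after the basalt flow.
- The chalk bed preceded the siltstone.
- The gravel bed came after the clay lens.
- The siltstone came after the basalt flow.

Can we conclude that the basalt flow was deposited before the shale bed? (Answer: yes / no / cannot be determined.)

cannot be determined

No chain of stated constraints runs from the basalt flow to the shale bed, and none runs from the shale bed to the basalt flow either.
So the relative order of the basalt flow and the shale bed is not fixed by the given facts.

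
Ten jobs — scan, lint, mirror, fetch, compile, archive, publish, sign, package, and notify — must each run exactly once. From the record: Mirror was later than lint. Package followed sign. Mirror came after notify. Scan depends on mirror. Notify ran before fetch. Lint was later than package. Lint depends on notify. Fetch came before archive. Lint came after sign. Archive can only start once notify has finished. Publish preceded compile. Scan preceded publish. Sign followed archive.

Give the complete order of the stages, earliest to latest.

notify, fetch, archive, sign, package, lint, mirror, scan, publish, compile

The constraints fix every adjacent pair, so only one ordering works:
notify → fetch → archive → sign → package → lint → mirror → scan → publish → compile.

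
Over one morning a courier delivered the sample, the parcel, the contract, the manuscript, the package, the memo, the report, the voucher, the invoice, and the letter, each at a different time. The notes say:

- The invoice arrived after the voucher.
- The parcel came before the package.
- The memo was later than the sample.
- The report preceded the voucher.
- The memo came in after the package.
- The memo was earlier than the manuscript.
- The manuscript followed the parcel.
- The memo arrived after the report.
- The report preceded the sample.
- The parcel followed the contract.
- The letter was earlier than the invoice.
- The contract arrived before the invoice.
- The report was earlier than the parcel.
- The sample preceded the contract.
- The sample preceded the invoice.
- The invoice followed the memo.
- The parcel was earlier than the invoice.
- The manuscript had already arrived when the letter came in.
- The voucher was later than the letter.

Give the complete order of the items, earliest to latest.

The constraints fix every adjacent pair, so only one ordering works:
the report → the sample → the contract → the parcel → the package → the memo → the manuscript → the letter → the voucher → the invoice.

the report, the sample, the contract, the parcel, the package, the memo, the manuscript, the letter, the voucher, the invoice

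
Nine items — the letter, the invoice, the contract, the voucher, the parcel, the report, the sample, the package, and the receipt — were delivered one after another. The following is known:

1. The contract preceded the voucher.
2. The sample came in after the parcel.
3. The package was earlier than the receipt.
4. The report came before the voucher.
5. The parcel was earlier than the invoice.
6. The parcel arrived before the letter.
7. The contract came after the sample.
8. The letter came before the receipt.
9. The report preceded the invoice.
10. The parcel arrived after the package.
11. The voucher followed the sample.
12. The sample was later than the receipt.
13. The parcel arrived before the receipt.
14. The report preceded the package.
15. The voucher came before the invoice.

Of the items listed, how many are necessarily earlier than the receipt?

4

Directly stated before the receipt: the letter, the package, and the parcel.
The report reaches the receipt via the report → the package → the receipt.
No chain forces the contract (or any of the others) ahead of the receipt.
That's the letter, the package, the parcel, and the report — 4 in all.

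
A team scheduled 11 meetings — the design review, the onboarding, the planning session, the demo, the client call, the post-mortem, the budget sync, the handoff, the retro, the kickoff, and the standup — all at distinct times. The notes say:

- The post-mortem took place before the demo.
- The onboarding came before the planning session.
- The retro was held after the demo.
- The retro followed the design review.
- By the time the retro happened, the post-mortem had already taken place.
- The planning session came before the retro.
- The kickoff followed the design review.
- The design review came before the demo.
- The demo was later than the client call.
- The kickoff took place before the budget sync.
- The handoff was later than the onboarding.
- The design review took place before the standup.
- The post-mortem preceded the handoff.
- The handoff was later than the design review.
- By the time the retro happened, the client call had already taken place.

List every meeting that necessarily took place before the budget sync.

the design review, the kickoff

Directly stated before the budget sync: the kickoff.
The design review reaches the budget sync via the design review → the kickoff → the budget sync.
No chain forces the demo (or any of the others) ahead of the budget sync.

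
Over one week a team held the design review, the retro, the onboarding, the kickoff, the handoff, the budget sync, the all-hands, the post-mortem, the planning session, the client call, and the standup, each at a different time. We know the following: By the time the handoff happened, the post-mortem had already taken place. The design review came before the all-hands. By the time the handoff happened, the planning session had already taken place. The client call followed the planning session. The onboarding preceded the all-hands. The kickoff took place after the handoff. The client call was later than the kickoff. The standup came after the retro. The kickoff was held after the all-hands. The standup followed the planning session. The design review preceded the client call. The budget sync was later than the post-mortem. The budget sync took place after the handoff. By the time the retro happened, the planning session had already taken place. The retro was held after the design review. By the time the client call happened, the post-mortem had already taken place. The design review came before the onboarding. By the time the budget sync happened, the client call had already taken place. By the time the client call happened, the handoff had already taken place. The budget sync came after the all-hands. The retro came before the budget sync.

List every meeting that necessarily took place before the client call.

Directly stated before the client call: the design review, the handoff, the kickoff, the planning session, and the post-mortem.
The all-hands reaches the client call via the all-hands → the kickoff → the client call.
The onboarding reaches the client call via the onboarding → the all-hands → the kickoff → the client call.
No chain forces the budget sync (or any of the others) ahead of the client call.

the all-hands, the design review, the handoff, the kickoff, the onboarding, the planning session, the post-mortem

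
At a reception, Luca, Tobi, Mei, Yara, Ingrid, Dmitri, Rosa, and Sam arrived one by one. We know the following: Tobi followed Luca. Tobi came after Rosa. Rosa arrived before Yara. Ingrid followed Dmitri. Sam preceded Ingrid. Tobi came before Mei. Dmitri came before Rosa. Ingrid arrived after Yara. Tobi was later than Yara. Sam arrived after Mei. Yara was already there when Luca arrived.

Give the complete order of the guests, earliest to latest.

Dmitri, Rosa, Yara, Luca, Tobi, Mei, Sam, Ingrid

The constraints fix every adjacent pair, so only one ordering works:
Dmitri → Rosa → Yara → Luca → Tobi → Mei → Sam → Ingrid.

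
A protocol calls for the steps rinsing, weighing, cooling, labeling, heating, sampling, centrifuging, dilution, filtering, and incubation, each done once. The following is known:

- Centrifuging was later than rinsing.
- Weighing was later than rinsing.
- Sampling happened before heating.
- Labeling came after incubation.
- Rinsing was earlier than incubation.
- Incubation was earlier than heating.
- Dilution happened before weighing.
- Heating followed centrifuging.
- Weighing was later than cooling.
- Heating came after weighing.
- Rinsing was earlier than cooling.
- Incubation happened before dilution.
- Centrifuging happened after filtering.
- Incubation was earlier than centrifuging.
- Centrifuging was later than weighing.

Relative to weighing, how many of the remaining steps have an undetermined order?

Forced before weighing: cooling, dilution, incubation, and rinsing; forced after weighing: centrifuging and heating.
That leaves filtering, labeling, and sampling with no forced order relative to weighing — 3.

3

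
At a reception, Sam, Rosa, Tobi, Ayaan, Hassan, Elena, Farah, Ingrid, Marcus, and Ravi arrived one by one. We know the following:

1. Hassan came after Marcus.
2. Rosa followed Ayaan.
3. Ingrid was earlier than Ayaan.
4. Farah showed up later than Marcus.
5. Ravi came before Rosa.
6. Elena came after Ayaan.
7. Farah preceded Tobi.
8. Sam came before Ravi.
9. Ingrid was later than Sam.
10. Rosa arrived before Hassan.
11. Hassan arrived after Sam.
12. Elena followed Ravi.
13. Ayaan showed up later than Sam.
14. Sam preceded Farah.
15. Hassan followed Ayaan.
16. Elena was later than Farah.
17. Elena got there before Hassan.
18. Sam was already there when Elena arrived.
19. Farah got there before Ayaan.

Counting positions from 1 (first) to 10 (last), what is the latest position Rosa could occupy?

Rosa must come before Hassan — 1 guest forced after them.
Everything else can be placed before Rosa in some valid order, so Rosa can sit as late as position 10 − 1 = 9.

9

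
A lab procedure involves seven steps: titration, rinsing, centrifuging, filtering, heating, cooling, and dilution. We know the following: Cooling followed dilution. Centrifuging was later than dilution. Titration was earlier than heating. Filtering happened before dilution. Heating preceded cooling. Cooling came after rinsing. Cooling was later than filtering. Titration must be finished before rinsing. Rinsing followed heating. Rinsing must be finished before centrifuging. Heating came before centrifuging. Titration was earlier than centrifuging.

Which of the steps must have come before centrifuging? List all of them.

dilution, filtering, heating, rinsing, titration

Directly stated before centrifuging: dilution, heating, rinsing, and titration.
Filtering reaches centrifuging via filtering → dilution → centrifuging.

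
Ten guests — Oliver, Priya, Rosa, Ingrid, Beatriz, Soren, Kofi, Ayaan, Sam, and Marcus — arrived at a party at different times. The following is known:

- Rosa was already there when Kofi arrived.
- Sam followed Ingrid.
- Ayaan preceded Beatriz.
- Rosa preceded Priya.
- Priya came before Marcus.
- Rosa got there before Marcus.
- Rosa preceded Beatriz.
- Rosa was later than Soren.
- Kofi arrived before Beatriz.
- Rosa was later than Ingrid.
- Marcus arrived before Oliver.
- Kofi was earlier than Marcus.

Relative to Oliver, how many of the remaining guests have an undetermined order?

3

Forced before Oliver: Ingrid, Kofi, Marcus, Priya, Rosa, and Soren.
That leaves Ayaan, Beatriz, and Sam with no forced order relative to Oliver — 3.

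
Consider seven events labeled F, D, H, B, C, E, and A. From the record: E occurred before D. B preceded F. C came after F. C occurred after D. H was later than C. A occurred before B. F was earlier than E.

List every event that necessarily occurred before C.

Directly stated before C: D and F.
A reaches C via A → B → F → C.
B reaches C via B → F → C.
E reaches C via E → D → C.
No chain forces H ahead of C.

A, B, D, E, F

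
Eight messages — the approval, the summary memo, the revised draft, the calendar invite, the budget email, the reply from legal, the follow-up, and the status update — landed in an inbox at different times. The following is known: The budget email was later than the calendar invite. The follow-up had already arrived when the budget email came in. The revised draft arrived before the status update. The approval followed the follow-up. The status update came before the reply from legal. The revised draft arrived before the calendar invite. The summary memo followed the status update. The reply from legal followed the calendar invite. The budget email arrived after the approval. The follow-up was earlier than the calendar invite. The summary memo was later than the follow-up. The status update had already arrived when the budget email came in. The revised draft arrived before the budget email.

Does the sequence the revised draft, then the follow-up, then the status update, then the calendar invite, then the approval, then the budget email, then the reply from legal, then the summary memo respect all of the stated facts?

Check each stated constraint against the proposed order — e.g. the status update is ahead of the summary memo; the follow-up is ahead of the summary memo. Every pair is in the required order; nothing is violated.

yes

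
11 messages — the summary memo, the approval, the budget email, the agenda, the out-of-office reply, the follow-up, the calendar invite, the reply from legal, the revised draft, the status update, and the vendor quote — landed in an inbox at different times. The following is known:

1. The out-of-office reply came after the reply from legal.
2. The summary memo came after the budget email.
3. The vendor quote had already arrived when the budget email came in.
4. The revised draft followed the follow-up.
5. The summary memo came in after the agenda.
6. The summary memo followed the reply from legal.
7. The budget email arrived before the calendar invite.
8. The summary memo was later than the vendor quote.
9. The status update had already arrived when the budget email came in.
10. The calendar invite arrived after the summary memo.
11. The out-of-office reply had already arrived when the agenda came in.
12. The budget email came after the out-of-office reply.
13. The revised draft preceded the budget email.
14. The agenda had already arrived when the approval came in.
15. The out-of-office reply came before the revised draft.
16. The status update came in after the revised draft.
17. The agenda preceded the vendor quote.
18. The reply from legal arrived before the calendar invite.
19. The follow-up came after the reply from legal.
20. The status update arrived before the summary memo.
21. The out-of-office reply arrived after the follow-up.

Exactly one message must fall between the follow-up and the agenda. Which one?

Tracing the constraints gives the follow-up → the out-of-office reply → the agenda, so the out-of-office reply sits after the follow-up and before the agenda.
No other message is forced both after the follow-up and before the agenda.

the out-of-office reply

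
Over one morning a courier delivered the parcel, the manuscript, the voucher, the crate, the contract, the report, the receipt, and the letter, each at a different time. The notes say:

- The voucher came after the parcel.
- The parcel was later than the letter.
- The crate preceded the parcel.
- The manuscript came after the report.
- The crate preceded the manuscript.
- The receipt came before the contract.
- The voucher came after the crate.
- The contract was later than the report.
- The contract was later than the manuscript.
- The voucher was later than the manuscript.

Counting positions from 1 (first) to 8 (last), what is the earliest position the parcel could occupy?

The crate and the letter must both come before the parcel — 2 forced predecessors.
Nothing else is forced ahead of the parcel, so its earliest slot is position 2 + 1 = 3.

3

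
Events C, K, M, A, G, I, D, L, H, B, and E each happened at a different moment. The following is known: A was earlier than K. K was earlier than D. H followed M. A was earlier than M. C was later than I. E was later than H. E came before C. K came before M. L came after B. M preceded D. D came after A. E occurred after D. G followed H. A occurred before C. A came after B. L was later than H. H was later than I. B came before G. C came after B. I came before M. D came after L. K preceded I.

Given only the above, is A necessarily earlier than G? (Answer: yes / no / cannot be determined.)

Chain the constraints: A → M → H → G. Each link is directly stated, so A comes before G.

yes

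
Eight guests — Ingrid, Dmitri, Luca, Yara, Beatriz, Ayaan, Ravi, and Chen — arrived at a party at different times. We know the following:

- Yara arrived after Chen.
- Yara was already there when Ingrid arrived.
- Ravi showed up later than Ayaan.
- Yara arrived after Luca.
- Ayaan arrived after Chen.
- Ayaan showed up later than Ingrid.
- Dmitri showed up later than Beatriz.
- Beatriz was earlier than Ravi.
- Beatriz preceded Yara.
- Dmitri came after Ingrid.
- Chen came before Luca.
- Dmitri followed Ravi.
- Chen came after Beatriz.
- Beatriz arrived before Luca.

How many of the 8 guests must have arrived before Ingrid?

Directly stated before Ingrid: Yara.
Beatriz reaches Ingrid via Beatriz → Yara → Ingrid.
Chen reaches Ingrid via Chen → Yara → Ingrid.
Luca reaches Ingrid via Luca → Yara → Ingrid.
No chain forces Ayaan (or any of the others) ahead of Ingrid.
That's Beatriz, Chen, Luca, and Yara — 4 in all.

4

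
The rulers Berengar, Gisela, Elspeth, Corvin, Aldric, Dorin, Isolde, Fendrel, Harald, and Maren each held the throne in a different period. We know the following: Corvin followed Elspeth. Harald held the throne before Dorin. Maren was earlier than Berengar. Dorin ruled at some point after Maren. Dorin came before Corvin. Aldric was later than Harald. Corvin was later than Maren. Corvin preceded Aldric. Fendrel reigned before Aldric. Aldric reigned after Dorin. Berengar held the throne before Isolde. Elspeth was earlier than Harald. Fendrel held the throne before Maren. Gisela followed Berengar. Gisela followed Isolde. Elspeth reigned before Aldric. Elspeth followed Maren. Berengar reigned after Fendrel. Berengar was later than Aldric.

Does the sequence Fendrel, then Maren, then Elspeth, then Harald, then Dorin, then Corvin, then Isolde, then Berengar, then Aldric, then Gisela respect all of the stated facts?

The constraints require Berengar before Isolde, but in the proposed sequence Isolde appears ahead of Berengar. That one violation is enough.

no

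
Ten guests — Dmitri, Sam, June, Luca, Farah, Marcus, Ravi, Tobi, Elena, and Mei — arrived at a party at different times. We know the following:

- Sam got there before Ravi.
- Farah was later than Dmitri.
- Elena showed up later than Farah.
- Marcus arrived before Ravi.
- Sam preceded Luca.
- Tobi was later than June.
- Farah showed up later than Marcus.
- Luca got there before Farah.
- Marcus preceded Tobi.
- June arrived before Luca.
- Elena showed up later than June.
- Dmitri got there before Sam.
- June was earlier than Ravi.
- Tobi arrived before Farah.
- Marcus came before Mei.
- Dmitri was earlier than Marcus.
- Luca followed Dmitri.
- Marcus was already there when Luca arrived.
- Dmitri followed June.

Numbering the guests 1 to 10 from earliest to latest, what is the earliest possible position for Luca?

5

Dmitri, June, Marcus, and Sam must all come before Luca — 4 forced predecessors.
Nothing else is forced ahead of Luca, so their earliest slot is position 4 + 1 = 5.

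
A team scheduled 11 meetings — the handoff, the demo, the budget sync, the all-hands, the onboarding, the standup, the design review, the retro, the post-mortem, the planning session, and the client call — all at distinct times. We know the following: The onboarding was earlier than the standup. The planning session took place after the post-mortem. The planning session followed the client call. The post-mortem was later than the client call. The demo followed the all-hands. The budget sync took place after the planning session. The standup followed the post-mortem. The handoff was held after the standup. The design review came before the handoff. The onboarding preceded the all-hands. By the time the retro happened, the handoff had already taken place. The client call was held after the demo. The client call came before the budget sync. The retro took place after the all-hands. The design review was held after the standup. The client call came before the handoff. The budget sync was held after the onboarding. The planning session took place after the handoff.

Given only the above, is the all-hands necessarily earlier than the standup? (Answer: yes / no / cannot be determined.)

Chain the constraints: the all-hands → the demo → the client call → the post-mortem → the standup. Each link is directly stated, so the all-hands comes before the standup.

yes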